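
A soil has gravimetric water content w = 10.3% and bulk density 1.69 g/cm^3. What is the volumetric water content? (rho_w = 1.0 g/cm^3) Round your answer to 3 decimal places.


Step 1: theta = (w / 100) * BD / rho_w
Step 2: theta = (10.3 / 100) * 1.69 / 1.0
Step 3: theta = 0.103 * 1.69
Step 4: theta = 0.174

0.174


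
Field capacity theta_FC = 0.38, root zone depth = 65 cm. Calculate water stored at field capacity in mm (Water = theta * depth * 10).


Step 1: Water (mm) = theta_FC * depth (cm) * 10
Step 2: Water = 0.38 * 65 * 10
Step 3: Water = 247.0 mm

247.0


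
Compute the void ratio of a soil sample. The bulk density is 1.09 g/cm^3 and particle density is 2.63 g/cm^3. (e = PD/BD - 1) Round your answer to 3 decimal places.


Step 1: e = PD / BD - 1
Step 2: e = 2.63 / 1.09 - 1
Step 3: e = 2.41284 - 1
Step 4: e = 1.413

1.413


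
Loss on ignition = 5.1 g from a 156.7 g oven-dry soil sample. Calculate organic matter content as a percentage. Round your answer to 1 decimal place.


Step 1: OM% = 100 * LOI / sample mass
Step 2: OM = 100 * 5.1 / 156.7
Step 3: OM = 3.3%

3.3


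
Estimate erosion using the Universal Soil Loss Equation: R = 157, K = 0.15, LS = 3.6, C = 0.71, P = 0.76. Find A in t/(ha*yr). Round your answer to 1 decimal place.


Step 1: A = R * K * LS * C * P
Step 2: R * K = 157 * 0.15 = 23.55
Step 3: (R*K) * LS = 23.55 * 3.6 = 84.78
Step 4: * C * P = 84.78 * 0.71 * 0.76 = 45.7
Step 5: A = 45.7 t/(ha*yr)

45.7


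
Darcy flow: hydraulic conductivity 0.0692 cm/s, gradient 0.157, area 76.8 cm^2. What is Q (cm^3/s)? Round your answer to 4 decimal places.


Step 1: Apply Darcy's law: Q = K * i * A
Step 2: Q = 0.0692 * 0.157 * 76.8
Step 3: Q = 0.8344 cm^3/s

0.8344


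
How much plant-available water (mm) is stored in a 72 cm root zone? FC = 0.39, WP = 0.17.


Step 1: Available water = (FC - WP) * depth * 10
Step 2: AW = (0.39 - 0.17) * 72 * 10
Step 3: AW = 0.22 * 72 * 10
Step 4: AW = 158.4 mm

158.4


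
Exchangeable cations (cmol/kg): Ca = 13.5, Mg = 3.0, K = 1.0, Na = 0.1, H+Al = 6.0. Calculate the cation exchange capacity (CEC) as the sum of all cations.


Step 1: CEC = Ca + Mg + K + Na + (H+Al)
Step 2: CEC = 13.5 + 3.0 + 1.0 + 0.1 + 6.0
Step 3: CEC = 23.6 cmol/kg

23.6


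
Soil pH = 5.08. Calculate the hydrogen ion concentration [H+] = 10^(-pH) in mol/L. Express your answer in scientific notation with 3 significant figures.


Step 1: [H+] = 10^(-pH)
Step 2: [H+] = 10^(-5.08)
Step 3: [H+] = 8.32e-06 mol/L

8.32e-06


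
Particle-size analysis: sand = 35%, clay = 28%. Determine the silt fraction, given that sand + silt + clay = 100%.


Step 1: sand + silt + clay = 100%
Step 2: silt = 100 - sand - clay
Step 3: silt = 100 - 35 - 28
Step 4: silt = 37%

37


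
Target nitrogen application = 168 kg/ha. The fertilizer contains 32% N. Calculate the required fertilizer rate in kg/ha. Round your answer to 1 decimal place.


Step 1: Fertilizer rate = target N / (N content / 100)
Step 2: Rate = 168 / (32 / 100)
Step 3: Rate = 168 / 0.32
Step 4: Rate = 525.0 kg/ha

525.0


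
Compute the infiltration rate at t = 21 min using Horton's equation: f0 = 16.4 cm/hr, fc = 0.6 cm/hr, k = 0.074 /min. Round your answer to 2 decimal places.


Step 1: f = fc + (f0 - fc) * exp(-k * t)
Step 2: exp(-0.074 * 21) = 0.211401
Step 3: f = 0.6 + (16.4 - 0.6) * 0.211401
Step 4: f = 0.6 + 15.8 * 0.211401
Step 5: f = 3.94 cm/hr

3.94


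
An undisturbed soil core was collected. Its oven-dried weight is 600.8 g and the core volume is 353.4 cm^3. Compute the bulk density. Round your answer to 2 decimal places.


Step 1: Identify the formula: BD = dry mass / volume
Step 2: Substitute values: BD = 600.8 / 353.4
Step 3: BD = 1.7 g/cm^3

1.7


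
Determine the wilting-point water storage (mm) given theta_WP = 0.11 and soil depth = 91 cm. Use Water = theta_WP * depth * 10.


Step 1: Water (mm) = theta_WP * depth * 10
Step 2: Water = 0.11 * 91 * 10
Step 3: Water = 100.1 mm

100.1


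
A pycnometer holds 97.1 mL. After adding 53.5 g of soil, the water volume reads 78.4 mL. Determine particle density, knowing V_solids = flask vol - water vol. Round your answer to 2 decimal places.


Step 1: Volume of solids = flask volume - water volume with soil
Step 2: V_solids = 97.1 - 78.4 = 18.7 mL
Step 3: Particle density = mass / V_solids = 53.5 / 18.7 = 2.86 g/cm^3

2.86


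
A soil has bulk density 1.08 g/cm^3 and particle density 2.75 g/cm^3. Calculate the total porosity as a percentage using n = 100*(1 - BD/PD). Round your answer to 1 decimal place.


Step 1: Formula: n = 100 * (1 - BD / PD)
Step 2: n = 100 * (1 - 1.08 / 2.75)
Step 3: n = 100 * (1 - 0.39273)
Step 4: n = 60.7%

60.7


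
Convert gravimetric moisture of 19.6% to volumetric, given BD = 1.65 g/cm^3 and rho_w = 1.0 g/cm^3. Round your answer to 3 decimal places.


Step 1: theta = (w / 100) * BD / rho_w
Step 2: theta = (19.6 / 100) * 1.65 / 1.0
Step 3: theta = 0.196 * 1.65
Step 4: theta = 0.323

0.323


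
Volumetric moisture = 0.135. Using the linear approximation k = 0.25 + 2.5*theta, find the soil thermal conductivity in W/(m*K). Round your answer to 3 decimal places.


Step 1: k = 0.25 + 2.5 * theta
Step 2: k = 0.25 + 2.5 * 0.135
Step 3: k = 0.25 + 0.338
Step 4: k = 0.588 W/(m*K)

0.588


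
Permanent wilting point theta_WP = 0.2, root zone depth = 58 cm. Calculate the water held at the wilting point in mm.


Step 1: Water (mm) = theta_WP * depth * 10
Step 2: Water = 0.2 * 58 * 10
Step 3: Water = 116.0 mm

116.0


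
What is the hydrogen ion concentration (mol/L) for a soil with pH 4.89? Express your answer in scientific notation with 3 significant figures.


Step 1: [H+] = 10^(-pH)
Step 2: [H+] = 10^(-4.89)
Step 3: [H+] = 1.29e-05 mol/L

1.29e-05


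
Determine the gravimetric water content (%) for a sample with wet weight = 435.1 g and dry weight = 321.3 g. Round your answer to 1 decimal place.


Step 1: Water mass = wet - dry = 435.1 - 321.3 = 113.8 g
Step 2: w = 100 * water mass / dry mass
Step 3: w = 100 * 113.8 / 321.3 = 35.4%

35.4


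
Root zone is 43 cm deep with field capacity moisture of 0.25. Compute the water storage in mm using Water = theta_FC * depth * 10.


Step 1: Water (mm) = theta_FC * depth (cm) * 10
Step 2: Water = 0.25 * 43 * 10
Step 3: Water = 107.5 mm

107.5


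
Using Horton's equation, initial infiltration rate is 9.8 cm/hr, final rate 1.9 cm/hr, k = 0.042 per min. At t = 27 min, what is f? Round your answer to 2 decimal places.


Step 1: f = fc + (f0 - fc) * exp(-k * t)
Step 2: exp(-0.042 * 27) = 0.321744
Step 3: f = 1.9 + (9.8 - 1.9) * 0.321744
Step 4: f = 1.9 + 7.9 * 0.321744
Step 5: f = 4.44 cm/hr

4.44


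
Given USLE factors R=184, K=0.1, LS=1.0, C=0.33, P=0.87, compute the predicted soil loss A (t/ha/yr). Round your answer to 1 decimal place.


Step 1: A = R * K * LS * C * P
Step 2: R * K = 184 * 0.1 = 18.4
Step 3: (R*K) * LS = 18.4 * 1.0 = 18.4
Step 4: * C * P = 18.4 * 0.33 * 0.87 = 5.3
Step 5: A = 5.3 t/(ha*yr)

5.3


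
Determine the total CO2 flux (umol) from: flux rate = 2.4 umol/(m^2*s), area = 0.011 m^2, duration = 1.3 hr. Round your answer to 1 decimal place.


Step 1: Convert time to seconds: 1.3 hr * 3600 = 4680.0 s
Step 2: Total = flux * area * time_s
Step 3: Total = 2.4 * 0.011 * 4680.0
Step 4: Total = 123.6 umol

123.6


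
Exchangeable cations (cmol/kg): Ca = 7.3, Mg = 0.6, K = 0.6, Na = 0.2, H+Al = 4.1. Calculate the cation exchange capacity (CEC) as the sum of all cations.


Step 1: CEC = Ca + Mg + K + Na + (H+Al)
Step 2: CEC = 7.3 + 0.6 + 0.6 + 0.2 + 4.1
Step 3: CEC = 12.8 cmol/kg

12.8


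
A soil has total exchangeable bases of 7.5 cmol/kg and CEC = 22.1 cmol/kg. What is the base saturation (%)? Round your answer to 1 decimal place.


Step 1: BS = 100 * (sum of bases) / CEC
Step 2: BS = 100 * 7.5 / 22.1
Step 3: BS = 33.9%

33.9


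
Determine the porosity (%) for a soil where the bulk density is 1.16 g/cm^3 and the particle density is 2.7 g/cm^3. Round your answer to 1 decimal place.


Step 1: Formula: n = 100 * (1 - BD / PD)
Step 2: n = 100 * (1 - 1.16 / 2.7)
Step 3: n = 100 * (1 - 0.42963)
Step 4: n = 57.0%

57.0


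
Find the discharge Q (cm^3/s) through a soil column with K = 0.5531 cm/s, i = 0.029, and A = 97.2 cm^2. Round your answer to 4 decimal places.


Step 1: Apply Darcy's law: Q = K * i * A
Step 2: Q = 0.5531 * 0.029 * 97.2
Step 3: Q = 1.5591 cm^3/s

1.5591


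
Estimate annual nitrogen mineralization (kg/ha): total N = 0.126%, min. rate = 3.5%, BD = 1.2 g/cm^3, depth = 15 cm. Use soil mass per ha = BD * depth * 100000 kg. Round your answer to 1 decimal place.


Step 1: Soil mass per ha = BD * depth * 100000 = 1.2 * 15 * 100000 = 1800000 kg
Step 2: Total N pool = soil mass * N%/100 = 1800000 * 0.126/100 = 2268.0 kg/ha
Step 3: N mineralized = N pool * rate%/100 = 2268.0 * 3.5/100 = 79.4 kg/ha/yr

79.4


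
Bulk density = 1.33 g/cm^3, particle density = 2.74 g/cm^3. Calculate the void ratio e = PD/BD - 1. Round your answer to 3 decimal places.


Step 1: e = PD / BD - 1
Step 2: e = 2.74 / 1.33 - 1
Step 3: e = 2.06015 - 1
Step 4: e = 1.06

1.06


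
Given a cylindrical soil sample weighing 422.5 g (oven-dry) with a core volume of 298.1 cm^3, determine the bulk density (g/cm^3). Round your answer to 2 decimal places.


Step 1: Identify the formula: BD = dry mass / volume
Step 2: Substitute values: BD = 422.5 / 298.1
Step 3: BD = 1.42 g/cm^3

1.42


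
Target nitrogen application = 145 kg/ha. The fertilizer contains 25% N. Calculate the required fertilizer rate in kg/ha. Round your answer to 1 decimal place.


Step 1: Fertilizer rate = target N / (N content / 100)
Step 2: Rate = 145 / (25 / 100)
Step 3: Rate = 145 / 0.25
Step 4: Rate = 580.0 kg/ha

580.0


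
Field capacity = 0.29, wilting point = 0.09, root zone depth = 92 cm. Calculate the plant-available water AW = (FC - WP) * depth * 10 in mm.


Step 1: Available water = (FC - WP) * depth * 10
Step 2: AW = (0.29 - 0.09) * 92 * 10
Step 3: AW = 0.2 * 92 * 10
Step 4: AW = 184.0 mm

184.0


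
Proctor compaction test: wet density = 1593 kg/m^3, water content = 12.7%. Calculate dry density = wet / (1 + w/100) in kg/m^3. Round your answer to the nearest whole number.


Step 1: Dry density = wet density / (1 + w/100)
Step 2: Dry density = 1593 / (1 + 12.7/100)
Step 3: Dry density = 1593 / 1.127
Step 4: Dry density = 1413 kg/m^3

1413


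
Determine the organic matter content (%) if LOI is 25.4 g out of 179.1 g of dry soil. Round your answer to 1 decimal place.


Step 1: OM% = 100 * LOI / sample mass
Step 2: OM = 100 * 25.4 / 179.1
Step 3: OM = 14.2%

14.2


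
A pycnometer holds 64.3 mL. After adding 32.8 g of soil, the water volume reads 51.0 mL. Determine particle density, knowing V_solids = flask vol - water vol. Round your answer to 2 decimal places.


Step 1: Volume of solids = flask volume - water volume with soil
Step 2: V_solids = 64.3 - 51.0 = 13.3 mL
Step 3: Particle density = mass / V_solids = 32.8 / 13.3 = 2.47 g/cm^3

2.47


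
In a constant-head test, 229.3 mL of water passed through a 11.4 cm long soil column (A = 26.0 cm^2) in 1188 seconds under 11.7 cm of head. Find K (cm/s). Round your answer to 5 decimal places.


Step 1: K = Q * L / (A * t * h)
Step 2: Numerator = 229.3 * 11.4 = 2614.02
Step 3: Denominator = 26.0 * 1188 * 11.7 = 361389.6
Step 4: K = 2614.02 / 361389.6 = 0.00723 cm/s

0.00723


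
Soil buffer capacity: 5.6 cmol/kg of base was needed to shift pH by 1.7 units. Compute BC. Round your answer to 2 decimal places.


Step 1: BC = change in base / change in pH
Step 2: BC = 5.6 / 1.7
Step 3: BC = 3.29 cmol/(kg*pH unit)

3.29


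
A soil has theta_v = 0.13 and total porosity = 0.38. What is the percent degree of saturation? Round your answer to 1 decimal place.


Step 1: S = 100 * theta_v / n
Step 2: S = 100 * 0.13 / 0.38
Step 3: S = 34.2%

34.2


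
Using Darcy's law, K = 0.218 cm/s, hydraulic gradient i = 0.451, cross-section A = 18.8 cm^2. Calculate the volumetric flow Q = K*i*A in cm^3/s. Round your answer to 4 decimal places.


Step 1: Apply Darcy's law: Q = K * i * A
Step 2: Q = 0.218 * 0.451 * 18.8
Step 3: Q = 1.8484 cm^3/s

1.8484


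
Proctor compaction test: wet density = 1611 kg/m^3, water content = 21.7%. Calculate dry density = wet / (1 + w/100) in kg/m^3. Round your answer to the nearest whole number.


Step 1: Dry density = wet density / (1 + w/100)
Step 2: Dry density = 1611 / (1 + 21.7/100)
Step 3: Dry density = 1611 / 1.217
Step 4: Dry density = 1324 kg/m^3

1324


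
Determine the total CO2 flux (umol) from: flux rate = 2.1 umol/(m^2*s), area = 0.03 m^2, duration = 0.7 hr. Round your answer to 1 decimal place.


Step 1: Convert time to seconds: 0.7 hr * 3600 = 2520.0 s
Step 2: Total = flux * area * time_s
Step 3: Total = 2.1 * 0.03 * 2520.0
Step 4: Total = 158.8 umol

158.8


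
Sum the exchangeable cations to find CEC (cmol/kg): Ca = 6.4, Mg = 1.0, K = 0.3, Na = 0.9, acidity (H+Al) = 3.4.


Step 1: CEC = Ca + Mg + K + Na + (H+Al)
Step 2: CEC = 6.4 + 1.0 + 0.3 + 0.9 + 3.4
Step 3: CEC = 12.0 cmol/kg

12.0


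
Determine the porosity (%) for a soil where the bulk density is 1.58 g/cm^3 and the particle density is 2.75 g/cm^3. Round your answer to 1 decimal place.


Step 1: Formula: n = 100 * (1 - BD / PD)
Step 2: n = 100 * (1 - 1.58 / 2.75)
Step 3: n = 100 * (1 - 0.57455)
Step 4: n = 42.5%

42.5


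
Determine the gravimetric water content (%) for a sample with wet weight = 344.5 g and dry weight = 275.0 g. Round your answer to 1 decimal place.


Step 1: Water mass = wet - dry = 344.5 - 275.0 = 69.5 g
Step 2: w = 100 * water mass / dry mass
Step 3: w = 100 * 69.5 / 275.0 = 25.3%

25.3


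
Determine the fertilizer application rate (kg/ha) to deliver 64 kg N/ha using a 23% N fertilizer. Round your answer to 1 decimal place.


Step 1: Fertilizer rate = target N / (N content / 100)
Step 2: Rate = 64 / (23 / 100)
Step 3: Rate = 64 / 0.23
Step 4: Rate = 278.3 kg/ha

278.3


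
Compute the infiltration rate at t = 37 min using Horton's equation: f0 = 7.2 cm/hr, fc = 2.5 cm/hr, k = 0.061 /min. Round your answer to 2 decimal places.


Step 1: f = fc + (f0 - fc) * exp(-k * t)
Step 2: exp(-0.061 * 37) = 0.104664
Step 3: f = 2.5 + (7.2 - 2.5) * 0.104664
Step 4: f = 2.5 + 4.7 * 0.104664
Step 5: f = 2.99 cm/hr

2.99


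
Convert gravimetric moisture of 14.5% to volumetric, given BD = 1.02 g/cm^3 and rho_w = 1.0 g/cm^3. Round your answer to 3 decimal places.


Step 1: theta = (w / 100) * BD / rho_w
Step 2: theta = (14.5 / 100) * 1.02 / 1.0
Step 3: theta = 0.145 * 1.02
Step 4: theta = 0.148

0.148


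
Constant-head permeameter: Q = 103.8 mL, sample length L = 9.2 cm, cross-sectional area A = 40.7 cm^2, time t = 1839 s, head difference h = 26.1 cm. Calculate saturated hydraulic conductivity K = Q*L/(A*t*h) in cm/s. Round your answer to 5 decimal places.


Step 1: K = Q * L / (A * t * h)
Step 2: Numerator = 103.8 * 9.2 = 954.96
Step 3: Denominator = 40.7 * 1839 * 26.1 = 1953514.53
Step 4: K = 954.96 / 1953514.53 = 0.00049 cm/s

0.00049


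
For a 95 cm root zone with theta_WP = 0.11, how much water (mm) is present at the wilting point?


Step 1: Water (mm) = theta_WP * depth * 10
Step 2: Water = 0.11 * 95 * 10
Step 3: Water = 104.5 mm

104.5


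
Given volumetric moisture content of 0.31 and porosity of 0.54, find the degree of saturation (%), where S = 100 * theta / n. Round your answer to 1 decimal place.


Step 1: S = 100 * theta_v / n
Step 2: S = 100 * 0.31 / 0.54
Step 3: S = 57.4%

57.4


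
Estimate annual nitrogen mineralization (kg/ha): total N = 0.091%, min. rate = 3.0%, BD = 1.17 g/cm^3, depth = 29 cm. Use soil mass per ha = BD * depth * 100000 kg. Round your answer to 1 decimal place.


Step 1: Soil mass per ha = BD * depth * 100000 = 1.17 * 29 * 100000 = 3393000 kg
Step 2: Total N pool = soil mass * N%/100 = 3393000 * 0.091/100 = 3087.63 kg/ha
Step 3: N mineralized = N pool * rate%/100 = 3087.63 * 3.0/100 = 92.6 kg/ha/yr

92.6


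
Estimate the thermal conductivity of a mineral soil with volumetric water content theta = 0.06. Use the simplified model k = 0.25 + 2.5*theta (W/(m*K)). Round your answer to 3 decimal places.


Step 1: k = 0.25 + 2.5 * theta
Step 2: k = 0.25 + 2.5 * 0.06
Step 3: k = 0.25 + 0.15
Step 4: k = 0.4 W/(m*K)

0.4


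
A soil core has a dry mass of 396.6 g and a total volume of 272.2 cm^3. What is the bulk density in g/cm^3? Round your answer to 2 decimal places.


Step 1: Identify the formula: BD = dry mass / volume
Step 2: Substitute values: BD = 396.6 / 272.2
Step 3: BD = 1.46 g/cm^3

1.46


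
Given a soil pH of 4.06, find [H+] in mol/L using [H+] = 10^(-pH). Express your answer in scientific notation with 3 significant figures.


Step 1: [H+] = 10^(-pH)
Step 2: [H+] = 10^(-4.06)
Step 3: [H+] = 8.71e-05 mol/L

8.71e-05


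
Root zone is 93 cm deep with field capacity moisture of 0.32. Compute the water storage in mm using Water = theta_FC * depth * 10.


Step 1: Water (mm) = theta_FC * depth (cm) * 10
Step 2: Water = 0.32 * 93 * 10
Step 3: Water = 297.6 mm

297.6


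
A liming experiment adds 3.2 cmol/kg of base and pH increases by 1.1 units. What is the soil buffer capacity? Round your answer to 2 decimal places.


Step 1: BC = change in base / change in pH
Step 2: BC = 3.2 / 1.1
Step 3: BC = 2.91 cmol/(kg*pH unit)

2.91


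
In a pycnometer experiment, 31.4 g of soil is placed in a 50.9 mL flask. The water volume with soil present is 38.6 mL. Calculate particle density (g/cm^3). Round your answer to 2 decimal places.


Step 1: Volume of solids = flask volume - water volume with soil
Step 2: V_solids = 50.9 - 38.6 = 12.3 mL
Step 3: Particle density = mass / V_solids = 31.4 / 12.3 = 2.55 g/cm^3

2.55


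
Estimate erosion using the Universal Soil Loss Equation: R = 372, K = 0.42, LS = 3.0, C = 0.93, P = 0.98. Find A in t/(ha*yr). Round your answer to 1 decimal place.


Step 1: A = R * K * LS * C * P
Step 2: R * K = 372 * 0.42 = 156.24
Step 3: (R*K) * LS = 156.24 * 3.0 = 468.72
Step 4: * C * P = 468.72 * 0.93 * 0.98 = 427.2
Step 5: A = 427.2 t/(ha*yr)

427.2


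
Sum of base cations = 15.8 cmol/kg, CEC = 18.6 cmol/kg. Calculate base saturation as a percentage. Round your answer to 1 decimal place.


Step 1: BS = 100 * (sum of bases) / CEC
Step 2: BS = 100 * 15.8 / 18.6
Step 3: BS = 84.9%

84.9


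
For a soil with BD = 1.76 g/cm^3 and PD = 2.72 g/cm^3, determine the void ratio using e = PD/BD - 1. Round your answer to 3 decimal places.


Step 1: e = PD / BD - 1
Step 2: e = 2.72 / 1.76 - 1
Step 3: e = 1.54545 - 1
Step 4: e = 0.545

0.545


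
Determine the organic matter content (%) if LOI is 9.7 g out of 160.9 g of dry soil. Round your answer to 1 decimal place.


Step 1: OM% = 100 * LOI / sample mass
Step 2: OM = 100 * 9.7 / 160.9
Step 3: OM = 6.0%

6.0


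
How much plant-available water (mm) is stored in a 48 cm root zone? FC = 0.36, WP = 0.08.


Step 1: Available water = (FC - WP) * depth * 10
Step 2: AW = (0.36 - 0.08) * 48 * 10
Step 3: AW = 0.28 * 48 * 10
Step 4: AW = 134.4 mm

134.4


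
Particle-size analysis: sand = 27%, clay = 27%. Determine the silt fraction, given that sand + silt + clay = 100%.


Step 1: sand + silt + clay = 100%
Step 2: silt = 100 - sand - clay
Step 3: silt = 100 - 27 - 27
Step 4: silt = 46%

46


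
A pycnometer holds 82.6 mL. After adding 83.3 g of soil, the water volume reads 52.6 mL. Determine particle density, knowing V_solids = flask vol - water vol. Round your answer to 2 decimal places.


Step 1: Volume of solids = flask volume - water volume with soil
Step 2: V_solids = 82.6 - 52.6 = 30.0 mL
Step 3: Particle density = mass / V_solids = 83.3 / 30.0 = 2.78 g/cm^3

2.78


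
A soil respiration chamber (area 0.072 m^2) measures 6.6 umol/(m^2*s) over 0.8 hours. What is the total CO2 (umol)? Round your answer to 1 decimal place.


Step 1: Convert time to seconds: 0.8 hr * 3600 = 2880.0 s
Step 2: Total = flux * area * time_s
Step 3: Total = 6.6 * 0.072 * 2880.0
Step 4: Total = 1368.6 umol

1368.6


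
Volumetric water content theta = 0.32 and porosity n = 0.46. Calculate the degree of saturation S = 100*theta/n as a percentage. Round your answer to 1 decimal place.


Step 1: S = 100 * theta_v / n
Step 2: S = 100 * 0.32 / 0.46
Step 3: S = 69.6%

69.6


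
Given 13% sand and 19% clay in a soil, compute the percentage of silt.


Step 1: sand + silt + clay = 100%
Step 2: silt = 100 - sand - clay
Step 3: silt = 100 - 13 - 19
Step 4: silt = 68%

68


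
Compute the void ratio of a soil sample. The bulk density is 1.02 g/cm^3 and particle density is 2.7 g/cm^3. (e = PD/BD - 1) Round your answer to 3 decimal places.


Step 1: e = PD / BD - 1
Step 2: e = 2.7 / 1.02 - 1
Step 3: e = 2.64706 - 1
Step 4: e = 1.647

1.647


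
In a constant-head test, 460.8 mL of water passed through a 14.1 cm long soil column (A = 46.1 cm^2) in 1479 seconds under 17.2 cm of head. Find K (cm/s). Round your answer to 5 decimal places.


Step 1: K = Q * L / (A * t * h)
Step 2: Numerator = 460.8 * 14.1 = 6497.28
Step 3: Denominator = 46.1 * 1479 * 17.2 = 1172728.68
Step 4: K = 6497.28 / 1172728.68 = 0.00554 cm/s

0.00554


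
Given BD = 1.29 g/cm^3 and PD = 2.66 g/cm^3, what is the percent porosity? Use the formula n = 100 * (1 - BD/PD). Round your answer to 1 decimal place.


Step 1: Formula: n = 100 * (1 - BD / PD)
Step 2: n = 100 * (1 - 1.29 / 2.66)
Step 3: n = 100 * (1 - 0.48496)
Step 4: n = 51.5%

51.5


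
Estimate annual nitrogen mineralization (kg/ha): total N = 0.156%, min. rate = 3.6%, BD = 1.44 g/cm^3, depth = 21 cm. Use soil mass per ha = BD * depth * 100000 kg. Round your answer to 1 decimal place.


Step 1: Soil mass per ha = BD * depth * 100000 = 1.44 * 21 * 100000 = 3024000 kg
Step 2: Total N pool = soil mass * N%/100 = 3024000 * 0.156/100 = 4717.44 kg/ha
Step 3: N mineralized = N pool * rate%/100 = 4717.44 * 3.6/100 = 169.8 kg/ha/yr

169.8


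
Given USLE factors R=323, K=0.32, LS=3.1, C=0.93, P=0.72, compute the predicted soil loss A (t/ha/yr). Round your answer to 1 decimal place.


Step 1: A = R * K * LS * C * P
Step 2: R * K = 323 * 0.32 = 103.36
Step 3: (R*K) * LS = 103.36 * 3.1 = 320.416
Step 4: * C * P = 320.416 * 0.93 * 0.72 = 214.6
Step 5: A = 214.6 t/(ha*yr)

214.6


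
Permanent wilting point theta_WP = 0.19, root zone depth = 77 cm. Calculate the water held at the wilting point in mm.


Step 1: Water (mm) = theta_WP * depth * 10
Step 2: Water = 0.19 * 77 * 10
Step 3: Water = 146.3 mm

146.3


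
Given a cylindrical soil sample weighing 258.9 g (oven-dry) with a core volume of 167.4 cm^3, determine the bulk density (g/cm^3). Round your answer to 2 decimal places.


Step 1: Identify the formula: BD = dry mass / volume
Step 2: Substitute values: BD = 258.9 / 167.4
Step 3: BD = 1.55 g/cm^3

1.55


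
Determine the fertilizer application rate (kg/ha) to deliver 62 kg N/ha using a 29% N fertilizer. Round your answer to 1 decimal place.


Step 1: Fertilizer rate = target N / (N content / 100)
Step 2: Rate = 62 / (29 / 100)
Step 3: Rate = 62 / 0.29
Step 4: Rate = 213.8 kg/ha

213.8


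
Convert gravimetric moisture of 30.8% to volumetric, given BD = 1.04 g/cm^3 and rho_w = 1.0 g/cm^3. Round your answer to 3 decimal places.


Step 1: theta = (w / 100) * BD / rho_w
Step 2: theta = (30.8 / 100) * 1.04 / 1.0
Step 3: theta = 0.308 * 1.04
Step 4: theta = 0.32

0.32


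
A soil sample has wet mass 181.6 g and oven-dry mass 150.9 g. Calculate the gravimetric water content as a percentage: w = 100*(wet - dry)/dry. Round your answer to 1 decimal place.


Step 1: Water mass = wet - dry = 181.6 - 150.9 = 30.7 g
Step 2: w = 100 * water mass / dry mass
Step 3: w = 100 * 30.7 / 150.9 = 20.3%

20.3


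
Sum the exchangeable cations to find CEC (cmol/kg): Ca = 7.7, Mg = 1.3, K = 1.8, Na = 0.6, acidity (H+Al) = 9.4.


Step 1: CEC = Ca + Mg + K + Na + (H+Al)
Step 2: CEC = 7.7 + 1.3 + 1.8 + 0.6 + 9.4
Step 3: CEC = 20.8 cmol/kg

20.8


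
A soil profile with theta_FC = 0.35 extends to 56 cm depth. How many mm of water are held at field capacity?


Step 1: Water (mm) = theta_FC * depth (cm) * 10
Step 2: Water = 0.35 * 56 * 10
Step 3: Water = 196.0 mm

196.0


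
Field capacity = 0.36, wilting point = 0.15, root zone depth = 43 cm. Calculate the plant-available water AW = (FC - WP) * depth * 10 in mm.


Step 1: Available water = (FC - WP) * depth * 10
Step 2: AW = (0.36 - 0.15) * 43 * 10
Step 3: AW = 0.21 * 43 * 10
Step 4: AW = 90.3 mm

90.3


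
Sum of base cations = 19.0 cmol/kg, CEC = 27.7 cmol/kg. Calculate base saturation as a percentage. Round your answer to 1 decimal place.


Step 1: BS = 100 * (sum of bases) / CEC
Step 2: BS = 100 * 19.0 / 27.7
Step 3: BS = 68.6%

68.6


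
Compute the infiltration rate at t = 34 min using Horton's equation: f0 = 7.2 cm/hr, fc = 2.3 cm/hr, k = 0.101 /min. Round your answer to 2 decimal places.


Step 1: f = fc + (f0 - fc) * exp(-k * t)
Step 2: exp(-0.101 * 34) = 0.032258
Step 3: f = 2.3 + (7.2 - 2.3) * 0.032258
Step 4: f = 2.3 + 4.9 * 0.032258
Step 5: f = 2.46 cm/hr

2.46


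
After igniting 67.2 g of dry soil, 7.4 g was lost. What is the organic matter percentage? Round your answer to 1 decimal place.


Step 1: OM% = 100 * LOI / sample mass
Step 2: OM = 100 * 7.4 / 67.2
Step 3: OM = 11.0%

11.0


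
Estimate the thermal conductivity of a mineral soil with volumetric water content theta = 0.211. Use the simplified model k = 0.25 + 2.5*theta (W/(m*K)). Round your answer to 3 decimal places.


Step 1: k = 0.25 + 2.5 * theta
Step 2: k = 0.25 + 2.5 * 0.211
Step 3: k = 0.25 + 0.528
Step 4: k = 0.778 W/(m*K)

0.778


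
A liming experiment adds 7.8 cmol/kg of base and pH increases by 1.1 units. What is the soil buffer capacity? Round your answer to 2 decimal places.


Step 1: BC = change in base / change in pH
Step 2: BC = 7.8 / 1.1
Step 3: BC = 7.09 cmol/(kg*pH unit)

7.09


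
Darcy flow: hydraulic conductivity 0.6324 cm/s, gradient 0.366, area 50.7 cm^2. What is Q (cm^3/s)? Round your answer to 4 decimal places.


Step 1: Apply Darcy's law: Q = K * i * A
Step 2: Q = 0.6324 * 0.366 * 50.7
Step 3: Q = 11.7349 cm^3/s

11.7349


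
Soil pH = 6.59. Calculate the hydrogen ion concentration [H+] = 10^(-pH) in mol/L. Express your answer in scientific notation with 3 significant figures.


Step 1: [H+] = 10^(-pH)
Step 2: [H+] = 10^(-6.59)
Step 3: [H+] = 2.57e-07 mol/L

2.57e-07


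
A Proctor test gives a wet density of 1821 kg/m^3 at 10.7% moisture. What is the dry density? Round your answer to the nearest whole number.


Step 1: Dry density = wet density / (1 + w/100)
Step 2: Dry density = 1821 / (1 + 10.7/100)
Step 3: Dry density = 1821 / 1.107
Step 4: Dry density = 1645 kg/m^3

1645


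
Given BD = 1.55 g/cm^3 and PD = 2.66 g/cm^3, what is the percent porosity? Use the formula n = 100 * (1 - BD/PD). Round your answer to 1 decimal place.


Step 1: Formula: n = 100 * (1 - BD / PD)
Step 2: n = 100 * (1 - 1.55 / 2.66)
Step 3: n = 100 * (1 - 0.58271)
Step 4: n = 41.7%

41.7


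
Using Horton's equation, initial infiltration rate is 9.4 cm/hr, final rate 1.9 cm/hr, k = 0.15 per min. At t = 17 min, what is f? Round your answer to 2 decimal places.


Step 1: f = fc + (f0 - fc) * exp(-k * t)
Step 2: exp(-0.15 * 17) = 0.078082
Step 3: f = 1.9 + (9.4 - 1.9) * 0.078082
Step 4: f = 1.9 + 7.5 * 0.078082
Step 5: f = 2.49 cm/hr

2.49


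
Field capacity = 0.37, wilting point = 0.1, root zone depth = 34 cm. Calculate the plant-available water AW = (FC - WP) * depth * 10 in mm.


Step 1: Available water = (FC - WP) * depth * 10
Step 2: AW = (0.37 - 0.1) * 34 * 10
Step 3: AW = 0.27 * 34 * 10
Step 4: AW = 91.8 mm

91.8


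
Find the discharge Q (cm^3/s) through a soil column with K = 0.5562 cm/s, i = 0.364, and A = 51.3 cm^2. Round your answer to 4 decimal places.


Step 1: Apply Darcy's law: Q = K * i * A
Step 2: Q = 0.5562 * 0.364 * 51.3
Step 3: Q = 10.386 cm^3/s

10.386


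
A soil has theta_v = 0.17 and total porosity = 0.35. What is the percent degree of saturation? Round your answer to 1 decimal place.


Step 1: S = 100 * theta_v / n
Step 2: S = 100 * 0.17 / 0.35
Step 3: S = 48.6%

48.6


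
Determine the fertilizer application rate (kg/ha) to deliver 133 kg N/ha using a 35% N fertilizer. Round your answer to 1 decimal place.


Step 1: Fertilizer rate = target N / (N content / 100)
Step 2: Rate = 133 / (35 / 100)
Step 3: Rate = 133 / 0.35
Step 4: Rate = 380.0 kg/ha

380.0


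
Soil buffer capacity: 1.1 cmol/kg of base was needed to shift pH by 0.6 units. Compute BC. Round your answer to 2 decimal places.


Step 1: BC = change in base / change in pH
Step 2: BC = 1.1 / 0.6
Step 3: BC = 1.83 cmol/(kg*pH unit)

1.83


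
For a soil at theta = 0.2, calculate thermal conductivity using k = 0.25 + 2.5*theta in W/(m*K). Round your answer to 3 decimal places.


Step 1: k = 0.25 + 2.5 * theta
Step 2: k = 0.25 + 2.5 * 0.2
Step 3: k = 0.25 + 0.5
Step 4: k = 0.75 W/(m*K)

0.75


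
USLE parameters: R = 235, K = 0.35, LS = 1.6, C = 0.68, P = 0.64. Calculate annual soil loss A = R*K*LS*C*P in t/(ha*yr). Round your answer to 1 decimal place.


Step 1: A = R * K * LS * C * P
Step 2: R * K = 235 * 0.35 = 82.25
Step 3: (R*K) * LS = 82.25 * 1.6 = 131.6
Step 4: * C * P = 131.6 * 0.68 * 0.64 = 57.3
Step 5: A = 57.3 t/(ha*yr)

57.3


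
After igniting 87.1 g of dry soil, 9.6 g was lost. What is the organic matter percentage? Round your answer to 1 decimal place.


Step 1: OM% = 100 * LOI / sample mass
Step 2: OM = 100 * 9.6 / 87.1
Step 3: OM = 11.0%

11.0


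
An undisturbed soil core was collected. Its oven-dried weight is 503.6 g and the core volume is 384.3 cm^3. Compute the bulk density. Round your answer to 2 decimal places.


Step 1: Identify the formula: BD = dry mass / volume
Step 2: Substitute values: BD = 503.6 / 384.3
Step 3: BD = 1.31 g/cm^3

1.31


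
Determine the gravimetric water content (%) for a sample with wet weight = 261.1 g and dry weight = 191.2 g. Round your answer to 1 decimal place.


Step 1: Water mass = wet - dry = 261.1 - 191.2 = 69.9 g
Step 2: w = 100 * water mass / dry mass
Step 3: w = 100 * 69.9 / 191.2 = 36.6%

36.6


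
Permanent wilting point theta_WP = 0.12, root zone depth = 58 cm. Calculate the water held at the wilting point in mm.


Step 1: Water (mm) = theta_WP * depth * 10
Step 2: Water = 0.12 * 58 * 10
Step 3: Water = 69.6 mm

69.6


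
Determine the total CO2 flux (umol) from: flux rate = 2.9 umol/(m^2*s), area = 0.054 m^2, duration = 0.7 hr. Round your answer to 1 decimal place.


Step 1: Convert time to seconds: 0.7 hr * 3600 = 2520.0 s
Step 2: Total = flux * area * time_s
Step 3: Total = 2.9 * 0.054 * 2520.0
Step 4: Total = 394.6 umol

394.6


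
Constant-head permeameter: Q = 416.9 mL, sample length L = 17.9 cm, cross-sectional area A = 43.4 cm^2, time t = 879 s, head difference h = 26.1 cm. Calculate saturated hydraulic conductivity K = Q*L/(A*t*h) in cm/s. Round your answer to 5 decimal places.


Step 1: K = Q * L / (A * t * h)
Step 2: Numerator = 416.9 * 17.9 = 7462.51
Step 3: Denominator = 43.4 * 879 * 26.1 = 995678.46
Step 4: K = 7462.51 / 995678.46 = 0.00749 cm/s

0.00749


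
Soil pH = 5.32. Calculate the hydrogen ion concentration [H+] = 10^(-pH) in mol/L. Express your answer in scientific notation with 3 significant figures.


Step 1: [H+] = 10^(-pH)
Step 2: [H+] = 10^(-5.32)
Step 3: [H+] = 4.79e-06 mol/L

4.79e-06


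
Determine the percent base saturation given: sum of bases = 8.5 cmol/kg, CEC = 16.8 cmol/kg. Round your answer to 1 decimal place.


Step 1: BS = 100 * (sum of bases) / CEC
Step 2: BS = 100 * 8.5 / 16.8
Step 3: BS = 50.6%

50.6


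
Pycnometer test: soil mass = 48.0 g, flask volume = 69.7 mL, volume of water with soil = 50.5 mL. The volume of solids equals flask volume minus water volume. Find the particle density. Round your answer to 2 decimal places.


Step 1: Volume of solids = flask volume - water volume with soil
Step 2: V_solids = 69.7 - 50.5 = 19.2 mL
Step 3: Particle density = mass / V_solids = 48.0 / 19.2 = 2.5 g/cm^3

2.5


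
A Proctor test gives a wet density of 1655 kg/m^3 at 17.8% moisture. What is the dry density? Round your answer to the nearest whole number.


Step 1: Dry density = wet density / (1 + w/100)
Step 2: Dry density = 1655 / (1 + 17.8/100)
Step 3: Dry density = 1655 / 1.178
Step 4: Dry density = 1405 kg/m^3

1405


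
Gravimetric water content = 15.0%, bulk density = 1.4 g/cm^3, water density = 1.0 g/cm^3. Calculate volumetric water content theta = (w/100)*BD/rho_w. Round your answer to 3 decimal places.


Step 1: theta = (w / 100) * BD / rho_w
Step 2: theta = (15.0 / 100) * 1.4 / 1.0
Step 3: theta = 0.15 * 1.4
Step 4: theta = 0.21

0.21


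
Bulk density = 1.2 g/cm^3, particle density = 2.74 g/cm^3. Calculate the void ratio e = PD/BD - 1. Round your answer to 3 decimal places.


Step 1: e = PD / BD - 1
Step 2: e = 2.74 / 1.2 - 1
Step 3: e = 2.28333 - 1
Step 4: e = 1.283

1.283


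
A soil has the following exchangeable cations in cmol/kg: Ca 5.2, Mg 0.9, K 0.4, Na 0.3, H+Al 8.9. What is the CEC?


Step 1: CEC = Ca + Mg + K + Na + (H+Al)
Step 2: CEC = 5.2 + 0.9 + 0.4 + 0.3 + 8.9
Step 3: CEC = 15.7 cmol/kg

15.7


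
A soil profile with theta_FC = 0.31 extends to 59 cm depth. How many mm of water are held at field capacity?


Step 1: Water (mm) = theta_FC * depth (cm) * 10
Step 2: Water = 0.31 * 59 * 10
Step 3: Water = 182.9 mm

182.9


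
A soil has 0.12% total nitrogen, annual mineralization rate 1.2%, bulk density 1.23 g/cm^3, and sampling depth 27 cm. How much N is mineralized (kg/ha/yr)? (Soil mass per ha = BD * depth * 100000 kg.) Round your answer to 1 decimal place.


Step 1: Soil mass per ha = BD * depth * 100000 = 1.23 * 27 * 100000 = 3321000 kg
Step 2: Total N pool = soil mass * N%/100 = 3321000 * 0.12/100 = 3985.2 kg/ha
Step 3: N mineralized = N pool * rate%/100 = 3985.2 * 1.2/100 = 47.8 kg/ha/yr

47.8


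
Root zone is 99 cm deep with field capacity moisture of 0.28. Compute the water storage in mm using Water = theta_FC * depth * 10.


Step 1: Water (mm) = theta_FC * depth (cm) * 10
Step 2: Water = 0.28 * 99 * 10
Step 3: Water = 277.2 mm

277.2


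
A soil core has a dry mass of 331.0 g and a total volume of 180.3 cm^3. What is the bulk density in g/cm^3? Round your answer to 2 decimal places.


Step 1: Identify the formula: BD = dry mass / volume
Step 2: Substitute values: BD = 331.0 / 180.3
Step 3: BD = 1.84 g/cm^3

1.84


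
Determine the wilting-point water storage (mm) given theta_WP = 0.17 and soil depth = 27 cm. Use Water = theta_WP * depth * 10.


Step 1: Water (mm) = theta_WP * depth * 10
Step 2: Water = 0.17 * 27 * 10
Step 3: Water = 45.9 mm

45.9


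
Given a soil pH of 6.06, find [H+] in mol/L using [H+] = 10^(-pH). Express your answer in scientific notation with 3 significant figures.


Step 1: [H+] = 10^(-pH)
Step 2: [H+] = 10^(-6.06)
Step 3: [H+] = 8.71e-07 mol/L

8.71e-07


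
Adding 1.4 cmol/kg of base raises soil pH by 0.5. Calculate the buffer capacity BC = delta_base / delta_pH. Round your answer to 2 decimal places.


Step 1: BC = change in base / change in pH
Step 2: BC = 1.4 / 0.5
Step 3: BC = 2.8 cmol/(kg*pH unit)

2.8


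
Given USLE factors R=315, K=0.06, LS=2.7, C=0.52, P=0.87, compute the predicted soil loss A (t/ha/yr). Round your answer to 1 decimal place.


Step 1: A = R * K * LS * C * P
Step 2: R * K = 315 * 0.06 = 18.9
Step 3: (R*K) * LS = 18.9 * 2.7 = 51.03
Step 4: * C * P = 51.03 * 0.52 * 0.87 = 23.1
Step 5: A = 23.1 t/(ha*yr)

23.1


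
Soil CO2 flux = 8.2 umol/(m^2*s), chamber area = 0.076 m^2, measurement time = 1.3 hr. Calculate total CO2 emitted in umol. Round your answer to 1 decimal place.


Step 1: Convert time to seconds: 1.3 hr * 3600 = 4680.0 s
Step 2: Total = flux * area * time_s
Step 3: Total = 8.2 * 0.076 * 4680.0
Step 4: Total = 2916.6 umol

2916.6


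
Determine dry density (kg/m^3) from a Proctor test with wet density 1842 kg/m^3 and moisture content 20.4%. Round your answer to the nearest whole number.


Step 1: Dry density = wet density / (1 + w/100)
Step 2: Dry density = 1842 / (1 + 20.4/100)
Step 3: Dry density = 1842 / 1.204
Step 4: Dry density = 1530 kg/m^3

1530


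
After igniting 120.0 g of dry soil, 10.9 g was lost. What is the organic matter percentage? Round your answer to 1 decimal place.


Step 1: OM% = 100 * LOI / sample mass
Step 2: OM = 100 * 10.9 / 120.0
Step 3: OM = 9.1%

9.1


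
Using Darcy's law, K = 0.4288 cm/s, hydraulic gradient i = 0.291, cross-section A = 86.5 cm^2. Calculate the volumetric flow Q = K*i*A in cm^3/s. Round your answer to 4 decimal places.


Step 1: Apply Darcy's law: Q = K * i * A
Step 2: Q = 0.4288 * 0.291 * 86.5
Step 3: Q = 10.7935 cm^3/s

10.7935


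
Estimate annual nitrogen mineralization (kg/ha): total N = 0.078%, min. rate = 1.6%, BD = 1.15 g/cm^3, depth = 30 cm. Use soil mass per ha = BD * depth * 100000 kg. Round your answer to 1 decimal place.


Step 1: Soil mass per ha = BD * depth * 100000 = 1.15 * 30 * 100000 = 3450000 kg
Step 2: Total N pool = soil mass * N%/100 = 3450000 * 0.078/100 = 2691.0 kg/ha
Step 3: N mineralized = N pool * rate%/100 = 2691.0 * 1.6/100 = 43.1 kg/ha/yr

43.1


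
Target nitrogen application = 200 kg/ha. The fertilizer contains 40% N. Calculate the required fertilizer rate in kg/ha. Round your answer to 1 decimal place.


Step 1: Fertilizer rate = target N / (N content / 100)
Step 2: Rate = 200 / (40 / 100)
Step 3: Rate = 200 / 0.4
Step 4: Rate = 500.0 kg/ha

500.0


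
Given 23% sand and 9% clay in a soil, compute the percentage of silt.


Step 1: sand + silt + clay = 100%
Step 2: silt = 100 - sand - clay
Step 3: silt = 100 - 23 - 9
Step 4: silt = 68%

68


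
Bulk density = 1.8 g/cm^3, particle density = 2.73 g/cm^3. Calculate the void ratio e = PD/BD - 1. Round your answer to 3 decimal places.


Step 1: e = PD / BD - 1
Step 2: e = 2.73 / 1.8 - 1
Step 3: e = 1.51667 - 1
Step 4: e = 0.517

0.517


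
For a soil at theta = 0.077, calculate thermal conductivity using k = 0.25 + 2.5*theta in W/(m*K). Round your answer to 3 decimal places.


Step 1: k = 0.25 + 2.5 * theta
Step 2: k = 0.25 + 2.5 * 0.077
Step 3: k = 0.25 + 0.193
Step 4: k = 0.443 W/(m*K)

0.443


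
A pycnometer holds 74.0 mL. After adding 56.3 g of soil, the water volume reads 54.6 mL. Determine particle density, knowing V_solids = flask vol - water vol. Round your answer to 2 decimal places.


Step 1: Volume of solids = flask volume - water volume with soil
Step 2: V_solids = 74.0 - 54.6 = 19.4 mL
Step 3: Particle density = mass / V_solids = 56.3 / 19.4 = 2.9 g/cm^3

2.9


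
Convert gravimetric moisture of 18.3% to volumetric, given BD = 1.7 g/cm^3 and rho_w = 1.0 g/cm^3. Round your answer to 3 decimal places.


Step 1: theta = (w / 100) * BD / rho_w
Step 2: theta = (18.3 / 100) * 1.7 / 1.0
Step 3: theta = 0.183 * 1.7
Step 4: theta = 0.311

0.311


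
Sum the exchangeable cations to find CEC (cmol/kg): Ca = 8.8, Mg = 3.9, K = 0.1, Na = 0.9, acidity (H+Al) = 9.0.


Step 1: CEC = Ca + Mg + K + Na + (H+Al)
Step 2: CEC = 8.8 + 3.9 + 0.1 + 0.9 + 9.0
Step 3: CEC = 22.7 cmol/kg

22.7


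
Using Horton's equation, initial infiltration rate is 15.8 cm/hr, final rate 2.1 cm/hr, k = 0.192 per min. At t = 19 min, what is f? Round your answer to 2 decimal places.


Step 1: f = fc + (f0 - fc) * exp(-k * t)
Step 2: exp(-0.192 * 19) = 0.026043
Step 3: f = 2.1 + (15.8 - 2.1) * 0.026043
Step 4: f = 2.1 + 13.7 * 0.026043
Step 5: f = 2.46 cm/hr

2.46


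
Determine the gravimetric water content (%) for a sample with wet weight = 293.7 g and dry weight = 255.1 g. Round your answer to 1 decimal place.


Step 1: Water mass = wet - dry = 293.7 - 255.1 = 38.6 g
Step 2: w = 100 * water mass / dry mass
Step 3: w = 100 * 38.6 / 255.1 = 15.1%

15.1
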